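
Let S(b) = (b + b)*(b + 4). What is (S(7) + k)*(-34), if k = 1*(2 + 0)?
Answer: -5304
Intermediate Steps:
S(b) = 2*b*(4 + b) (S(b) = (2*b)*(4 + b) = 2*b*(4 + b))
k = 2 (k = 1*2 = 2)
(S(7) + k)*(-34) = (2*7*(4 + 7) + 2)*(-34) = (2*7*11 + 2)*(-34) = (154 + 2)*(-34) = 156*(-34) = -5304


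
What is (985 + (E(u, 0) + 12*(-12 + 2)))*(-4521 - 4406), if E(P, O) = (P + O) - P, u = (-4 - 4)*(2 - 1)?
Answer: -7721855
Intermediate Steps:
u = -8 (u = -8*1 = -8)
E(P, O) = O (E(P, O) = (O + P) - P = O)
(985 + (E(u, 0) + 12*(-12 + 2)))*(-4521 - 4406) = (985 + (0 + 12*(-12 + 2)))*(-4521 - 4406) = (985 + (0 + 12*(-10)))*(-8927) = (985 + (0 - 120))*(-8927) = (985 - 120)*(-8927) = 865*(-8927) = -7721855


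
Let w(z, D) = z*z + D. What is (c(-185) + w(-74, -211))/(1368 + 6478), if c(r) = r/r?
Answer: 2633/3923 ≈ 0.67117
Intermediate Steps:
c(r) = 1
w(z, D) = D + z**2 (w(z, D) = z**2 + D = D + z**2)
(c(-185) + w(-74, -211))/(1368 + 6478) = (1 + (-211 + (-74)**2))/(1368 + 6478) = (1 + (-211 + 5476))/7846 = (1 + 5265)*(1/7846) = 5266*(1/7846) = 2633/3923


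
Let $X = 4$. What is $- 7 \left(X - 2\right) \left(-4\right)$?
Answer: $56$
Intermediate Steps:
$- 7 \left(X - 2\right) \left(-4\right) = - 7 \left(4 - 2\right) \left(-4\right) = - 7 \cdot 2 \left(-4\right) = \left(-7\right) \left(-8\right) = 56$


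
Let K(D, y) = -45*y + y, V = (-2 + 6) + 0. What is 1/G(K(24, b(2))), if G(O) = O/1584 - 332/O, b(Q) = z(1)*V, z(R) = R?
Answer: 396/703 ≈ 0.56330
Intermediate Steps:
V = 4 (V = 4 + 0 = 4)
b(Q) = 4 (b(Q) = 1*4 = 4)
K(D, y) = -44*y
G(O) = -332/O + O/1584 (G(O) = O*(1/1584) - 332/O = O/1584 - 332/O = -332/O + O/1584)
1/G(K(24, b(2))) = 1/(-332/((-44*4)) + (-44*4)/1584) = 1/(-332/(-176) + (1/1584)*(-176)) = 1/(-332*(-1/176) - 1/9) = 1/(83/44 - 1/9) = 1/(703/396) = 396/703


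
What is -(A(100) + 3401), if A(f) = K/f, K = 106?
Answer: -170103/50 ≈ -3402.1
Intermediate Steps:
A(f) = 106/f
-(A(100) + 3401) = -(106/100 + 3401) = -(106*(1/100) + 3401) = -(53/50 + 3401) = -1*170103/50 = -170103/50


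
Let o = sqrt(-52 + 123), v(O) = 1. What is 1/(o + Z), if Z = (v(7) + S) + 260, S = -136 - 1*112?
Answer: 13/98 - sqrt(71)/98 ≈ 0.046672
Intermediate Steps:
S = -248 (S = -136 - 112 = -248)
Z = 13 (Z = (1 - 248) + 260 = -247 + 260 = 13)
o = sqrt(71) ≈ 8.4261
1/(o + Z) = 1/(sqrt(71) + 13) = 1/(13 + sqrt(71))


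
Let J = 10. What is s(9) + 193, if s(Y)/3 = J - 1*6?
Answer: 205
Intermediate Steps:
s(Y) = 12 (s(Y) = 3*(10 - 1*6) = 3*(10 - 6) = 3*4 = 12)
s(9) + 193 = 12 + 193 = 205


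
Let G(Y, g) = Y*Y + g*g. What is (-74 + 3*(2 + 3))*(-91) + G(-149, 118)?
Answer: 41494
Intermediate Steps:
G(Y, g) = Y² + g²
(-74 + 3*(2 + 3))*(-91) + G(-149, 118) = (-74 + 3*(2 + 3))*(-91) + ((-149)² + 118²) = (-74 + 3*5)*(-91) + (22201 + 13924) = (-74 + 15)*(-91) + 36125 = -59*(-91) + 36125 = 5369 + 36125 = 41494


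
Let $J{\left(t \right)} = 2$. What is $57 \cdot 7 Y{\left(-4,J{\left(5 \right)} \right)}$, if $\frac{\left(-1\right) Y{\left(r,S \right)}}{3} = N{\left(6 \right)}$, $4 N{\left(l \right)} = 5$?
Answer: $- \frac{5985}{4} \approx -1496.3$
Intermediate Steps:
$N{\left(l \right)} = \frac{5}{4}$ ($N{\left(l \right)} = \frac{1}{4} \cdot 5 = \frac{5}{4}$)
$Y{\left(r,S \right)} = - \frac{15}{4}$ ($Y{\left(r,S \right)} = \left(-3\right) \frac{5}{4} = - \frac{15}{4}$)
$57 \cdot 7 Y{\left(-4,J{\left(5 \right)} \right)} = 57 \cdot 7 \left(- \frac{15}{4}\right) = 399 \left(- \frac{15}{4}\right) = - \frac{5985}{4}$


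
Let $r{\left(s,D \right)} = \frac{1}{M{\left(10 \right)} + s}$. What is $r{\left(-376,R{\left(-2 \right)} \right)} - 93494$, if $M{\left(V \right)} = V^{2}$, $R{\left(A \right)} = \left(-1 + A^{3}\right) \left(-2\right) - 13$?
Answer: $- \frac{25804345}{276} \approx -93494.0$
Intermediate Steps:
$R{\left(A \right)} = -11 - 2 A^{3}$ ($R{\left(A \right)} = \left(2 - 2 A^{3}\right) - 13 = -11 - 2 A^{3}$)
$r{\left(s,D \right)} = \frac{1}{100 + s}$ ($r{\left(s,D \right)} = \frac{1}{10^{2} + s} = \frac{1}{100 + s}$)
$r{\left(-376,R{\left(-2 \right)} \right)} - 93494 = \frac{1}{100 - 376} - 93494 = \frac{1}{-276} - 93494 = - \frac{1}{276} - 93494 = - \frac{25804345}{276}$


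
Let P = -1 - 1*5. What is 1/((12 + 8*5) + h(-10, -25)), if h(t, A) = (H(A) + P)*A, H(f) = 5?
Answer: 1/77 ≈ 0.012987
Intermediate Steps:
P = -6 (P = -1 - 5 = -6)
h(t, A) = -A (h(t, A) = (5 - 6)*A = -A)
1/((12 + 8*5) + h(-10, -25)) = 1/((12 + 8*5) - 1*(-25)) = 1/((12 + 40) + 25) = 1/(52 + 25) = 1/77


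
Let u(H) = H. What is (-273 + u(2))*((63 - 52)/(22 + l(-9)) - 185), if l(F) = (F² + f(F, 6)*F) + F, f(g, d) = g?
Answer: 8770644/175 ≈ 50118.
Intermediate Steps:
l(F) = F + 2*F² (l(F) = (F² + F*F) + F = (F² + F²) + F = 2*F² + F = F + 2*F²)
(-273 + u(2))*((63 - 52)/(22 + l(-9)) - 185) = (-273 + 2)*((63 - 52)/(22 - 9*(1 + 2*(-9))) - 185) = -271*(11/(22 - 9*(1 - 18)) - 185) = -271*(11/(22 - 9*(-17)) - 185) = -271*(11/(22 + 153) - 185) = -271*(11/175 - 185) = -271*(-32364/175) = 8770644/175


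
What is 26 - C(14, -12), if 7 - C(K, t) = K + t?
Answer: 21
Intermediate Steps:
C(K, t) = 7 - K - t (C(K, t) = 7 - (K + t) = 7 + (-K - t) = 7 - K - t)
26 - C(14, -12) = 26 - (7 - 1*14 - 1*(-12)) = 26 - (7 - 14 + 12) = 26 - 1*5 = 26 - 5 = 21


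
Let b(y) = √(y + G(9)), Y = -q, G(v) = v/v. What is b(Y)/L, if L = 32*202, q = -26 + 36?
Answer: 3*I/6464 ≈ 0.00046411*I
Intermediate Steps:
q = 10
G(v) = 1
Y = -10 (Y = -1*10 = -10)
b(y) = √(1 + y) (b(y) = √(y + 1) = √(1 + y))
L = 6464
b(Y)/L = √(1 - 10)/6464 = √(-9)*(1/6464) = (3*I)*(1/6464) = 3*I/6464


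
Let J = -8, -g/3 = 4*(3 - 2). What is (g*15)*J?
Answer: 1440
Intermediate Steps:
g = -12 (g = -12*(3 - 2) = -12 ≈ -12.000)
(g*15)*J = -12*15*(-8) = -180*(-8) = 1440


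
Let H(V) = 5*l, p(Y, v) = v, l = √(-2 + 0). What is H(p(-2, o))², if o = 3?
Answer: -50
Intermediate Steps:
l = I*√2 (l = √(-2) = I*√2 ≈ 1.4142*I)
H(V) = 5*I*√2 (H(V) = 5*(I*√2) = 5*I*√2)
H(p(-2, o))² = (5*I*√2)² = -50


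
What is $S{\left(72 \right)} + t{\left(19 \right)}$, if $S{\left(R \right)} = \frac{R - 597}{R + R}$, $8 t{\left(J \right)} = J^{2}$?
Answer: $\frac{1991}{48} \approx 41.479$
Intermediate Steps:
$t{\left(J \right)} = \frac{J^{2}}{8}$
$S{\left(R \right)} = \frac{-597 + R}{2 R}$
$S{\left(72 \right)} + t{\left(19 \right)} = \frac{-597 + 72}{2 \cdot 72} + \frac{19^{2}}{8} = \frac{1}{2} \cdot \frac{1}{72} \left(-525\right) + \frac{1}{8} \cdot 361 = - \frac{175}{48} + \frac{361}{8} = \frac{1991}{48}$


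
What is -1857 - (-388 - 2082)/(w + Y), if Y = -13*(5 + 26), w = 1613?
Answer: -224450/121 ≈ -1855.0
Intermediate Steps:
Y = -403 (Y = -13*31 = -403)
-1857 - (-388 - 2082)/(w + Y) = -1857 - (-388 - 2082)/(1613 - 403) = -1857 - (-2470)/1210 = -1857 - 1*(-247/121) = -1857 + 247/121 = -224450/121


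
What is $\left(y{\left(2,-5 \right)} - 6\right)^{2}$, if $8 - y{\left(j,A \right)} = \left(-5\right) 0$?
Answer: $4$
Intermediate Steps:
$y{\left(j,A \right)} = 8$ ($y{\left(j,A \right)} = 8 - \left(-5\right) 0 = 8 - 0 = 8 + 0 = 8$)
$\left(y{\left(2,-5 \right)} - 6\right)^{2} = \left(8 - 6\right)^{2} = 2^{2} = 4$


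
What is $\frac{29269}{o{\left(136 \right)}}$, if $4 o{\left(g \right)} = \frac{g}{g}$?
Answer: $117076$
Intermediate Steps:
$o{\left(g \right)} = \frac{1}{4}$ ($o{\left(g \right)} = \frac{g \frac{1}{g}}{4} = \frac{1}{4} \cdot 1 = \frac{1}{4}$)
$\frac{29269}{o{\left(136 \right)}} = 29269 \frac{1}{\frac{1}{4}} = 29269 \cdot 4 = 117076$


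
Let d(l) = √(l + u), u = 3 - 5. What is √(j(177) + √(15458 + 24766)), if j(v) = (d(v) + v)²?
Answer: √(31504 + 4*√2514 + 1770*√7) ≈ 190.76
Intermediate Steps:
u = -2
d(l) = √(-2 + l) (d(l) = √(l - 2) = √(-2 + l))
j(v) = (v + √(-2 + v))² (j(v) = (√(-2 + v) + v)² = (v + √(-2 + v))²)
√(j(177) + √(15458 + 24766)) = √((177 + √(-2 + 177))² + √(15458 + 24766)) = √((177 + √175)² + √40224) = √((177 + 5*√7)² + 4*√2514)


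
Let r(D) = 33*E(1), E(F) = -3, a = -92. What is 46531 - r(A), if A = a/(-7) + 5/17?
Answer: 46630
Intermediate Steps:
A = 1599/119 (A = -92/(-7) + 5/17 = -92*(-1/7) + 5*(1/17) = 92/7 + 5/17 = 1599/119 ≈ 13.437)
r(D) = -99 (r(D) = 33*(-3) = -99)
46531 - r(A) = 46531 - 1*(-99) = 46531 + 99 = 46630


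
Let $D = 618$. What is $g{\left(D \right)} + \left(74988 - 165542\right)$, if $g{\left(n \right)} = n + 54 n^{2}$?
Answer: $20533960$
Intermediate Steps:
$g{\left(D \right)} + \left(74988 - 165542\right) = 618 \left(1 + 54 \cdot 618\right) + \left(74988 - 165542\right) = 618 \left(1 + 33372\right) - 90554 = 618 \cdot 33373 - 90554 = 20624514 - 90554 = 20533960$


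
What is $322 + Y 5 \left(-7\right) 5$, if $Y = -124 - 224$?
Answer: $61222$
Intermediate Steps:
$Y = -348$
$322 + Y 5 \left(-7\right) 5 = 322 - 348 \cdot 5 \left(-7\right) 5 = 322 - 348 \left(\left(-35\right) 5\right) = 322 - -60900 = 322 + 60900 = 61222$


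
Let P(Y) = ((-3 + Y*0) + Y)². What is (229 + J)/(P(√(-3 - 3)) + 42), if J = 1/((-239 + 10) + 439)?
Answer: 48091*I/(630*(2*√6 + 15*I)) ≈ 4.5985 + 1.5019*I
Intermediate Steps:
J = 1/210 (J = 1/(-229 + 439) = 1/210 ≈ 0.0047619)
P(Y) = (-3 + Y)² (P(Y) = ((-3 + 0) + Y)² = (-3 + Y)²)
(229 + J)/(P(√(-3 - 3)) + 42) = (229 + 1/210)/((-3 + √(-3 - 3))² + 42) = 48091/(210*((-3 + √(-6))² + 42)) = 48091/(210*((-3 + I*√6)² + 42)) = 48091/(210*(42 + (-3 + I*√6)²))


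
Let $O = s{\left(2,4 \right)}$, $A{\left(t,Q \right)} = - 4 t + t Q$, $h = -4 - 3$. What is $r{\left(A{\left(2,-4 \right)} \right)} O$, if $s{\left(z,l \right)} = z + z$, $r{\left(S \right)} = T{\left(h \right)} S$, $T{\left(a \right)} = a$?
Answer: $448$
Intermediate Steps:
$h = -7$
$A{\left(t,Q \right)} = - 4 t + Q t$
$r{\left(S \right)} = - 7 S$
$s{\left(z,l \right)} = 2 z$
$O = 4$ ($O = 2 \cdot 2 = 4$)
$r{\left(A{\left(2,-4 \right)} \right)} O = - 7 \cdot 2 \left(-4 - 4\right) 4 = - 7 \cdot 2 \left(-8\right) 4 = \left(-7\right) \left(-16\right) 4 = 112 \cdot 4 = 448$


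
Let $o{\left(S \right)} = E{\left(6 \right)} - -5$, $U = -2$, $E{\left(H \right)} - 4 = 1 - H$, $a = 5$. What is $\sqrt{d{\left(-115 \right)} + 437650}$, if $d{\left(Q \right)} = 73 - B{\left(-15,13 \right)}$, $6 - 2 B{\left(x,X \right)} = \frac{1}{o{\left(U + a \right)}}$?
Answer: $\frac{\sqrt{7003522}}{4} \approx 661.6$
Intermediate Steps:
$E{\left(H \right)} = 5 - H$ ($E{\left(H \right)} = 4 - \left(-1 + H\right) = 5 - H$)
$o{\left(S \right)} = 4$ ($o{\left(S \right)} = \left(5 - 6\right) - -5 = \left(5 - 6\right) + 5 = -1 + 5 = 4$)
$B{\left(x,X \right)} = \frac{23}{8}$ ($B{\left(x,X \right)} = 3 - \frac{1}{2 \cdot 4} = 3 - \frac{1}{8} = \frac{23}{8}$)
$d{\left(Q \right)} = \frac{561}{8}$ ($d{\left(Q \right)} = 73 - \frac{23}{8} = \frac{561}{8}$)
$\sqrt{d{\left(-115 \right)} + 437650} = \sqrt{\frac{561}{8} + 437650} = \sqrt{\frac{3501761}{8}} = \frac{\sqrt{7003522}}{4}$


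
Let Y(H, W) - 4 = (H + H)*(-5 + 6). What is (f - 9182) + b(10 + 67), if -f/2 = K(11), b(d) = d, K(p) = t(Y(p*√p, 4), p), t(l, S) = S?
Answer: -9127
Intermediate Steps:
Y(H, W) = 4 + 2*H (Y(H, W) = 4 + (H + H)*(-5 + 6) = 4 + (2*H)*1 = 4 + 2*H)
K(p) = p
f = -22 (f = -2*11 = -22)
(f - 9182) + b(10 + 67) = (-22 - 9182) + (10 + 67) = -9204 + 77 = -9127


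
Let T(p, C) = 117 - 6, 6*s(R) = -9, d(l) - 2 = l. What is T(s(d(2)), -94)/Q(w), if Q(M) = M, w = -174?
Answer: -37/58 ≈ -0.63793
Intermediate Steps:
d(l) = 2 + l
s(R) = -3/2 (s(R) = (1/6)*(-9) = -3/2)
T(p, C) = 111
T(s(d(2)), -94)/Q(w) = 111/(-174) = 111*(-1/174) = -37/58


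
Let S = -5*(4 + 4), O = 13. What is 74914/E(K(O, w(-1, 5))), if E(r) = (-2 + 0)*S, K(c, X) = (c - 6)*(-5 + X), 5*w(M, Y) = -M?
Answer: 37457/40 ≈ 936.42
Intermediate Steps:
w(M, Y) = -M/5 (w(M, Y) = (-M)/5 = -M/5)
K(c, X) = (-6 + c)*(-5 + X)
S = -40 (S = -5*8 = -40)
E(r) = 80 (E(r) = (-2 + 0)*(-40) = -2*(-40) = 80)
74914/E(K(O, w(-1, 5))) = 74914/80 = 74914*(1/80) = 37457/40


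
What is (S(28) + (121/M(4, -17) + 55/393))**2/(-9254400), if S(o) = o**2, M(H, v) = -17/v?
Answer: -79085449/893333016 ≈ -0.088529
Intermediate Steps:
(S(28) + (121/M(4, -17) + 55/393))**2/(-9254400) = (28**2 + (121/((-17/(-17))) + 55/393))**2/(-9254400) = (784 + (121/((-17*(-1/17))) + 55*(1/393)))**2*(-1/9254400) = (784 + (121/1 + 55/393))**2*(-1/9254400) = (784 + (121*1 + 55/393))**2*(-1/9254400) = (784 + (121 + 55/393))**2*(-1/9254400) = (784 + 47608/393)**2*(-1/9254400) = (355720/393)**2*(-1/9254400) = (126536718400/154449)*(-1/9254400) = -79085449/893333016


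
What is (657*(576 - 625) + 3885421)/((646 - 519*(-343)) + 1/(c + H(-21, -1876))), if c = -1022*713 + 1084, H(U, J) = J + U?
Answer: 702731493193/32583619959 ≈ 21.567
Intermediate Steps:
c = -727602 (c = -728686 + 1084 = -727602)
(657*(576 - 625) + 3885421)/((646 - 519*(-343)) + 1/(c + H(-21, -1876))) = (657*(576 - 625) + 3885421)/((646 - 519*(-343)) + 1/(-727602 + (-1876 - 21))) = (657*(-49) + 3885421)/((646 + 178017) + 1/(-727602 - 1897)) = (-32193 + 3885421)/(178663 + 1/(-729499)) = 3853228/(178663 - 1/729499) = 3853228/(130334479836/729499) = 3853228*(729499/130334479836) = 702731493193/32583619959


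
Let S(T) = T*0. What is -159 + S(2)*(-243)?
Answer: -159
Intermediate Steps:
S(T) = 0
-159 + S(2)*(-243) = -159 + 0*(-243) = -159 + 0 = -159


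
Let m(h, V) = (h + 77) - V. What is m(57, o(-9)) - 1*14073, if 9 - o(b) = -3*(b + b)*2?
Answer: -13840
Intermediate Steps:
o(b) = 9 + 12*b (o(b) = 9 - (-3*(b + b))*2 = 9 - (-6*b)*2 = 9 - (-12)*b = 9 + 12*b)
m(h, V) = 77 + h - V (m(h, V) = (77 + h) - V = 77 + h - V)
m(57, o(-9)) - 1*14073 = (77 + 57 - (9 + 12*(-9))) - 1*14073 = (77 + 57 - (9 - 108)) - 14073 = (77 + 57 - 1*(-99)) - 14073 = (77 + 57 + 99) - 14073 = 233 - 14073 = -13840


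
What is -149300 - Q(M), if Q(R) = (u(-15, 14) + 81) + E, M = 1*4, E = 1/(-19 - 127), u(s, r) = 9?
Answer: -21810939/146 ≈ -1.4939e+5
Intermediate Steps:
E = -1/146 (E = 1/(-146) = -1/146 ≈ -0.0068493)
M = 4
Q(R) = 13139/146 (Q(R) = (9 + 81) - 1/146 = 90 - 1/146 = 13139/146)
-149300 - Q(M) = -149300 - 1*13139/146 = -149300 - 13139/146 = -21810939/146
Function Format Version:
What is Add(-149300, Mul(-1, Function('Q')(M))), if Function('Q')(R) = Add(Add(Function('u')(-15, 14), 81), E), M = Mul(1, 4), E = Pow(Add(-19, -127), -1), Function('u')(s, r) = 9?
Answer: Rational(-21810939, 146) ≈ -1.4939e+5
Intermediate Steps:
E = Rational(-1, 146) (E = Pow(-146, -1) = Rational(-1, 146) ≈ -0.0068493)
M = 4
Function('Q')(R) = Rational(13139, 146) (Function('Q')(R) = Add(Add(9, 81), Rational(-1, 146)) = Add(90, Rational(-1, 146)) = Rational(13139, 146))
Add(-149300, Mul(-1, Function('Q')(M))) = Add(-149300, Mul(-1, Rational(13139, 146))) = Add(-149300, Rational(-13139, 146)) = Rational(-21810939, 146)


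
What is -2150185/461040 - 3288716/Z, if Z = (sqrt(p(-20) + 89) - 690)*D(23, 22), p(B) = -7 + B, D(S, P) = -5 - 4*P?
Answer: -38046347644513/680364934512 - 1644358*sqrt(62)/22135767 ≈ -56.505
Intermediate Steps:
Z = 64170 - 93*sqrt(62) (Z = (sqrt((-7 - 20) + 89) - 690)*(-5 - 4*22) = (sqrt(-27 + 89) - 690)*(-5 - 88) = (sqrt(62) - 690)*(-93) = (-690 + sqrt(62))*(-93) = 64170 - 93*sqrt(62) ≈ 63438.)
-2150185/461040 - 3288716/Z = -2150185/461040 - 3288716/(64170 - 93*sqrt(62)) = -2150185*1/461040 - 3288716/(64170 - 93*sqrt(62)) = -430037/92208 - 3288716/(64170 - 93*sqrt(62))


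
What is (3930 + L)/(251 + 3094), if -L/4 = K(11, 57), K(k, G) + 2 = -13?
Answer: 266/223 ≈ 1.1928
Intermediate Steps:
K(k, G) = -15 (K(k, G) = -2 - 13 = -15)
L = 60 (L = -4*(-15) = 60)
(3930 + L)/(251 + 3094) = (3930 + 60)/(251 + 3094) = 3990/3345 = 3990*(1/3345) = 266/223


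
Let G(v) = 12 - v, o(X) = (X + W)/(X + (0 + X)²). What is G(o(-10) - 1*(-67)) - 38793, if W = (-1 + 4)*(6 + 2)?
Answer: -1748167/45 ≈ -38848.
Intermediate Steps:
W = 24 (W = 3*8 = 24)
o(X) = (24 + X)/(X + X²) (o(X) = (X + 24)/(X + (0 + X)²) = (24 + X)/(X + X²))
G(o(-10) - 1*(-67)) - 38793 = (12 - ((24 - 10)/((-10)*(1 - 10)) - 1*(-67))) - 38793 = (12 - (-⅒*14/(-9) + 67)) - 38793 = (12 - (-⅒*(-⅑)*14 + 67)) - 38793 = (12 - (7/45 + 67)) - 38793 = (12 - 1*3022/45) - 38793 = (12 - 3022/45) - 38793 = -2482/45 - 38793 = -1748167/45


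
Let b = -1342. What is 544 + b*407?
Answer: -545650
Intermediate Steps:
544 + b*407 = 544 - 1342*407 = 544 - 546194 = -545650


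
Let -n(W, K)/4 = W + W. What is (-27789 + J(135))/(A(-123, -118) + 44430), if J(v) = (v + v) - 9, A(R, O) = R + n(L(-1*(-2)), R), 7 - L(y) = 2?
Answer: -27528/44267 ≈ -0.62186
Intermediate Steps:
L(y) = 5 (L(y) = 7 - 1*2 = 7 - 2 = 5)
n(W, K) = -8*W (n(W, K) = -4*(W + W) = -8*W)
A(R, O) = -40 + R (A(R, O) = R - 8*5 = R - 40 = -40 + R)
J(v) = -9 + 2*v (J(v) = 2*v - 9 = -9 + 2*v)
(-27789 + J(135))/(A(-123, -118) + 44430) = (-27789 + (-9 + 2*135))/((-40 - 123) + 44430) = (-27789 + (-9 + 270))/(-163 + 44430) = (-27789 + 261)/44267 = -27528*1/44267 = -27528/44267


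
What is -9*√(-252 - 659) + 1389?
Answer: 1389 - 9*I*√911 ≈ 1389.0 - 271.65*I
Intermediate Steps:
-9*√(-252 - 659) + 1389 = -9*I*√911 + 1389 = 1389 - 9*I*√911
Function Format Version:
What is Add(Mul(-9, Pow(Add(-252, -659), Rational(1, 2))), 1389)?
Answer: Add(1389, Mul(-9, I, Pow(911, Rational(1, 2)))) ≈ Add(1389.0, Mul(-271.65, I))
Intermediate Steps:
Add(Mul(-9, Pow(Add(-252, -659), Rational(1, 2))), 1389) = Add(Mul(-9, Pow(-911, Rational(1, 2))), 1389) = Add(Mul(-9, Mul(I, Pow(911, Rational(1, 2)))), 1389) = Add(Mul(-9, I, Pow(911, Rational(1, 2))), 1389) = Add(1389, Mul(-9, I, Pow(911, Rational(1, 2))))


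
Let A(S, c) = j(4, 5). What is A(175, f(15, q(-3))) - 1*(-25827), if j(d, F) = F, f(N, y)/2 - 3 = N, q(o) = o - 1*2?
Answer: 25832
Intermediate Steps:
q(o) = -2 + o (q(o) = o - 2 = -2 + o)
f(N, y) = 6 + 2*N
A(S, c) = 5
A(175, f(15, q(-3))) - 1*(-25827) = 5 - 1*(-25827) = 5 + 25827 = 25832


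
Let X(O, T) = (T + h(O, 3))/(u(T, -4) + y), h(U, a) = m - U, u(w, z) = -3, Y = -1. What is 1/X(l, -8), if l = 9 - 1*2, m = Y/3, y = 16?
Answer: -39/46 ≈ -0.84783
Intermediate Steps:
m = -⅓ (m = -1/3 = -1*⅓ = -⅓ ≈ -0.33333)
h(U, a) = -⅓ - U
l = 7 (l = 9 - 2 = 7)
X(O, T) = -1/39 - O/13 + T/13 (X(O, T) = (T + (-⅓ - O))/(-3 + 16) = (-⅓ + T - O)/13 = (-⅓ + T - O)*(1/13) = -1/39 - O/13 + T/13)
1/X(l, -8) = 1/(-1/39 - 1/13*7 + (1/13)*(-8)) = 1/(-1/39 - 7/13 - 8/13) = 1/(-46/39) = -39/46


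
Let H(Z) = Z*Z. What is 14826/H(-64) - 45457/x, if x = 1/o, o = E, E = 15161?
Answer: -1411427478283/2048 ≈ -6.8917e+8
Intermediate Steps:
o = 15161
x = 1/15161 ≈ 6.5959e-5
H(Z) = Z²
14826/H(-64) - 45457/x = 14826/((-64)²) - 45457/1/15161 = 14826/4096 - 45457*15161 = 14826*(1/4096) - 689173577 = 7413/2048 - 689173577 = -1411427478283/2048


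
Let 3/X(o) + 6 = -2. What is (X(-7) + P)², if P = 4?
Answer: 841/64 ≈ 13.141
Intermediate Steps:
X(o) = -3/8 (X(o) = 3/(-6 - 2) = 3/(-8) = 3*(-⅛) = -3/8)
(X(-7) + P)² = (-3/8 + 4)² = (29/8)² = 841/64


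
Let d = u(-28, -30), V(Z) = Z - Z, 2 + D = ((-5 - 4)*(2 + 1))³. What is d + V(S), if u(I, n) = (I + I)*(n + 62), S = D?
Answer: -1792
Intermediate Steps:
D = -19685 (D = -2 + ((-5 - 4)*(2 + 1))³ = -2 + (-9*3)³ = -2 + (-27)³ = -2 - 19683 = -19685)
S = -19685
u(I, n) = 2*I*(62 + n) (u(I, n) = (2*I)*(62 + n) = 2*I*(62 + n))
V(Z) = 0
d = -1792 (d = 2*(-28)*(62 - 30) = 2*(-28)*32 = -1792)
d + V(S) = -1792 + 0 = -1792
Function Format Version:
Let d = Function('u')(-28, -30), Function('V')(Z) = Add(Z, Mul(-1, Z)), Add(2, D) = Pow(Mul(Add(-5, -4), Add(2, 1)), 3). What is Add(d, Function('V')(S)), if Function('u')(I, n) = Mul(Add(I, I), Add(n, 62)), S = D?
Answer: -1792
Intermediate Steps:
D = -19685 (D = Add(-2, Pow(Mul(Add(-5, -4), Add(2, 1)), 3)) = Add(-2, Pow(Mul(-9, 3), 3)) = Add(-2, Pow(-27, 3)) = Add(-2, -19683) = -19685)
S = -19685
Function('u')(I, n) = Mul(2, I, Add(62, n)) (Function('u')(I, n) = Mul(Mul(2, I), Add(62, n)) = Mul(2, I, Add(62, n)))
Function('V')(Z) = 0
d = -1792 (d = Mul(2, -28, Add(62, -30)) = Mul(2, -28, 32) = -1792)
Add(d, Function('V')(S)) = Add(-1792, 0) = -1792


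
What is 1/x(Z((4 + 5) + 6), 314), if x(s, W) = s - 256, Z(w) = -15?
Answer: -1/271 ≈ -0.0036900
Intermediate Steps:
x(s, W) = -256 + s
1/x(Z((4 + 5) + 6), 314) = 1/(-256 - 15) = 1/(-271) = -1/271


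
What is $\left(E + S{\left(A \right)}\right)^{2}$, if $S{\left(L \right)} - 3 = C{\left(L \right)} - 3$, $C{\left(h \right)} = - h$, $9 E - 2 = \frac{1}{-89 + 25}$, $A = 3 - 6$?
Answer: $\frac{3441025}{331776} \approx 10.372$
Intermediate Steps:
$A = -3$
$E = \frac{127}{576}$ ($E = \frac{2}{9} + \frac{1}{9 \left(-89 + 25\right)} = \frac{2}{9} + \frac{1}{9 \left(-64\right)} = \frac{2}{9} + \frac{1}{9} \left(- \frac{1}{64}\right) = \frac{2}{9} - \frac{1}{576} = \frac{127}{576} \approx 0.22049$)
$S{\left(L \right)} = - L$ ($S{\left(L \right)} = 3 - \left(3 + L\right) = - L$)
$\left(E + S{\left(A \right)}\right)^{2} = \left(\frac{127}{576} - -3\right)^{2} = \left(\frac{127}{576} + 3\right)^{2} = \left(\frac{1855}{576}\right)^{2} = \frac{3441025}{331776}$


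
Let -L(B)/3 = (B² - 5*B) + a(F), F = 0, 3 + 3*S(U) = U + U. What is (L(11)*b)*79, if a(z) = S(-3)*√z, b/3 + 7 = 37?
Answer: -1407780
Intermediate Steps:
b = 90 (b = -21 + 3*37 = -21 + 111 = 90)
S(U) = -1 + 2*U/3 (S(U) = -1 + (U + U)/3 = -1 + (2*U)/3 = -1 + 2*U/3)
a(z) = -3*√z (a(z) = (-1 + (⅔)*(-3))*√z = (-1 - 2)*√z = -3*√z)
L(B) = -3*B² + 15*B (L(B) = -3*((B² - 5*B) - 3*√0) = -3*((B² - 5*B) - 3*0) = -3*((B² - 5*B) + 0) = -3*(B² - 5*B) = -3*B² + 15*B)
(L(11)*b)*79 = ((3*11*(5 - 1*11))*90)*79 = ((3*11*(5 - 11))*90)*79 = ((3*11*(-6))*90)*79 = -198*90*79 = -17820*79 = -1407780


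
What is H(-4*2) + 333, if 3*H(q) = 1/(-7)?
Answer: 6992/21 ≈ 332.95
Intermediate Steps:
H(q) = -1/21 (H(q) = (⅓)/(-7) = (⅓)*(-⅐) = -1/21)
H(-4*2) + 333 = -1/21 + 333 = 6992/21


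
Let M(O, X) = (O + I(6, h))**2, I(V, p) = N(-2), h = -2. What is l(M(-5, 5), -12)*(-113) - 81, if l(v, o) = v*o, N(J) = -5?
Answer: 135519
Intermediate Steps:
I(V, p) = -5
M(O, X) = (-5 + O)**2 (M(O, X) = (O - 5)**2 = (-5 + O)**2)
l(v, o) = o*v
l(M(-5, 5), -12)*(-113) - 81 = -12*(-5 - 5)**2*(-113) - 81 = -12*(-10)**2*(-113) - 81 = -12*100*(-113) - 81 = -1200*(-113) - 81 = 135600 - 81 = 135519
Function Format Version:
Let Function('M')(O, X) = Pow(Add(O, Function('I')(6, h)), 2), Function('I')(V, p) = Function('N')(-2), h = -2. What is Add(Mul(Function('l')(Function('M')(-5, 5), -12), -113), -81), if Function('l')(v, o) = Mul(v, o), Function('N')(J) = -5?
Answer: 135519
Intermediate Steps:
Function('I')(V, p) = -5
Function('M')(O, X) = Pow(Add(-5, O), 2) (Function('M')(O, X) = Pow(Add(O, -5), 2) = Pow(Add(-5, O), 2))
Function('l')(v, o) = Mul(o, v)
Add(Mul(Function('l')(Function('M')(-5, 5), -12), -113), -81) = Add(Mul(Mul(-12, Pow(Add(-5, -5), 2)), -113), -81) = Add(Mul(Mul(-12, Pow(-10, 2)), -113), -81) = Add(Mul(Mul(-12, 100), -113), -81) = Add(Mul(-1200, -113), -81) = Add(135600, -81) = 135519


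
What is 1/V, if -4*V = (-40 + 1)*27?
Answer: 4/1053 ≈ 0.0037987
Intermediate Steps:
V = 1053/4 (V = -(-40 + 1)*27/4 = -(-39)*27/4 = -¼*(-1053) = 1053/4 ≈ 263.25)
1/V = 1/(1053/4) = 4/1053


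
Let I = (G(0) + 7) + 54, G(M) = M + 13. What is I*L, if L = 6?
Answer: 444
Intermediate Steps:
G(M) = 13 + M
I = 74 (I = ((13 + 0) + 7) + 54 = (13 + 7) + 54 = 20 + 54 = 74)
I*L = 74*6 = 444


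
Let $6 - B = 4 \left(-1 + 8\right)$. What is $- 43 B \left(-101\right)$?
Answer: $-95546$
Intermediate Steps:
$B = -22$ ($B = 6 - 4 \left(-1 + 8\right) = 6 - 4 \cdot 7 = 6 - 28 = -22$)
$- 43 B \left(-101\right) = \left(-43\right) \left(-22\right) \left(-101\right) = 946 \left(-101\right) = -95546$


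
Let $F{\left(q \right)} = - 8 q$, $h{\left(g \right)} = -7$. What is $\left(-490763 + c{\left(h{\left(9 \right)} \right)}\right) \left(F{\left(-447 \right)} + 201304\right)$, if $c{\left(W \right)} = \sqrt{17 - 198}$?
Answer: $-100547523440 + 204880 i \sqrt{181} \approx -1.0055 \cdot 10^{11} + 2.7564 \cdot 10^{6} i$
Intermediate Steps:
$c{\left(W \right)} = i \sqrt{181}$ ($c{\left(W \right)} = \sqrt{-181} = i \sqrt{181}$)
$\left(-490763 + c{\left(h{\left(9 \right)} \right)}\right) \left(F{\left(-447 \right)} + 201304\right) = \left(-490763 + i \sqrt{181}\right) \left(\left(-8\right) \left(-447\right) + 201304\right) = \left(-490763 + i \sqrt{181}\right) \left(3576 + 201304\right) = \left(-490763 + i \sqrt{181}\right) 204880 = -100547523440 + 204880 i \sqrt{181}$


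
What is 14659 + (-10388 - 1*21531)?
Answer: -17260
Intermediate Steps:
14659 + (-10388 - 1*21531) = 14659 + (-10388 - 21531) = 14659 - 31919 = -17260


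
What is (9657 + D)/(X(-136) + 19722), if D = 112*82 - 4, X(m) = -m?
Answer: 18837/19858 ≈ 0.94858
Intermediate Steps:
D = 9180 (D = 9184 - 4 = 9180)
(9657 + D)/(X(-136) + 19722) = (9657 + 9180)/(-1*(-136) + 19722) = 18837/(136 + 19722) = 18837/19858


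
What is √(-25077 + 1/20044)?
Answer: I*√2518746012257/10022 ≈ 158.36*I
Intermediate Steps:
√(-25077 + 1/20044) = √(-502643387/20044) = I*√2518746012257/10022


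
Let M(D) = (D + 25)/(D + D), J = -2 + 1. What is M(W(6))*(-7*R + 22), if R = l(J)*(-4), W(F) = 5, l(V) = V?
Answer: -18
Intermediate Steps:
J = -1
M(D) = (25 + D)/(2*D) (M(D) = (25 + D)/((2*D)) = (25 + D)*(1/(2*D)) = (25 + D)/(2*D))
R = 4 (R = -1*(-4) = 4)
M(W(6))*(-7*R + 22) = ((½)*(25 + 5)/5)*(-7*4 + 22) = ((½)*(⅕)*30)*(-28 + 22) = 3*(-6) = -18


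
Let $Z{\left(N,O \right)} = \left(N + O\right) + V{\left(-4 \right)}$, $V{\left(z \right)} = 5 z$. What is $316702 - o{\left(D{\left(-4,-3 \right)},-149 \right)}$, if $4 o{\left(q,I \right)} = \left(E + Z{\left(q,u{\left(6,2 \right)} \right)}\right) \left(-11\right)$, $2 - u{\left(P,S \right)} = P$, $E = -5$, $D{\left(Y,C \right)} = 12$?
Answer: $\frac{1266621}{4} \approx 3.1666 \cdot 10^{5}$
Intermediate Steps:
$u{\left(P,S \right)} = 2 - P$
$Z{\left(N,O \right)} = -20 + N + O$ ($Z{\left(N,O \right)} = \left(N + O\right) + 5 \left(-4\right) = \left(N + O\right) - 20 = -20 + N + O$)
$o{\left(q,I \right)} = \frac{319}{4} - \frac{11 q}{4}$ ($o{\left(q,I \right)} = \frac{\left(-5 + \left(-20 + q + \left(2 - 6\right)\right)\right) \left(-11\right)}{4} = \frac{\left(-5 - \left(24 - q\right)\right) \left(-11\right)}{4} = \frac{\left(-5 + \left(-24 + q\right)\right) \left(-11\right)}{4} = \frac{\left(-29 + q\right) \left(-11\right)}{4} = \frac{319 - 11 q}{4} = \frac{319}{4} - \frac{11 q}{4}$)
$316702 - o{\left(D{\left(-4,-3 \right)},-149 \right)} = 316702 - \left(\frac{319}{4} - 33\right) = 316702 - \frac{187}{4} = \frac{1266621}{4}$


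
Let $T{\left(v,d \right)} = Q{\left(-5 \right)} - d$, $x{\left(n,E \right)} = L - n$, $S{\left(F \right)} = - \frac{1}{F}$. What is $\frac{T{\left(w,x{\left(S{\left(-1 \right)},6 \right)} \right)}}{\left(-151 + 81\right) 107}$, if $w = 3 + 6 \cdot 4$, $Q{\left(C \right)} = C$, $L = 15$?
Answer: $\frac{19}{7490} \approx 0.0025367$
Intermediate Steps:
$x{\left(n,E \right)} = 15 - n$
$w = 27$ ($w = 3 + 24 = 27$)
$T{\left(v,d \right)} = -5 - d$
$\frac{T{\left(w,x{\left(S{\left(-1 \right)},6 \right)} \right)}}{\left(-151 + 81\right) 107} = \frac{-5 - \left(15 - - \frac{1}{-1}\right)}{\left(-151 + 81\right) 107} = \frac{-5 - \left(15 - \left(-1\right) \left(-1\right)\right)}{\left(-70\right) 107} = \frac{-5 - \left(15 - 1\right)}{-7490} = \left(-5 - \left(15 - 1\right)\right) \left(- \frac{1}{7490}\right) = \left(-5 - 14\right) \left(- \frac{1}{7490}\right) = \left(-19\right) \left(- \frac{1}{7490}\right) = \frac{19}{7490}$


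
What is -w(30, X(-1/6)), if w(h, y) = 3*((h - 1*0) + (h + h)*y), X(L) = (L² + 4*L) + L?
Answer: 55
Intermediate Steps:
X(L) = L² + 5*L
w(h, y) = 3*h + 6*h*y (w(h, y) = 3*((h + 0) + (2*h)*y) = 3*(h + 2*h*y) = 3*h + 6*h*y)
-w(30, X(-1/6)) = -3*30*(1 + 2*((-1/6)*(5 - 1/6))) = -3*30*(1 + 2*((-1*⅙)*(5 - 1*⅙))) = -3*30*(1 + 2*(-(5 - ⅙)/6)) = -3*30*(1 + 2*(-⅙*29/6)) = -3*30*(1 + 2*(-29/36)) = -3*30*(1 - 29/18) = -3*30*(-11)/18 = -1*(-55) = 55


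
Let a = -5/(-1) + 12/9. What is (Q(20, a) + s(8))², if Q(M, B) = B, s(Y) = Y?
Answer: 1849/9 ≈ 205.44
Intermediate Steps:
a = 19/3 (a = -5*(-1) + 12*(⅑) = 5 + 4/3 = 19/3 ≈ 6.3333)
(Q(20, a) + s(8))² = (19/3 + 8)² = (43/3)² = 1849/9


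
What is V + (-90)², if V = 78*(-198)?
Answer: -7344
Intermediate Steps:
V = -15444
V + (-90)² = -15444 + (-90)² = -15444 + 8100 = -7344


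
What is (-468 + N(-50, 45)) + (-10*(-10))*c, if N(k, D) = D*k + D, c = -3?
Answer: -2973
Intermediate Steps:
N(k, D) = D + D*k
(-468 + N(-50, 45)) + (-10*(-10))*c = (-468 + 45*(1 - 50)) - 10*(-10)*(-3) = (-468 + 45*(-49)) + 100*(-3) = (-468 - 2205) - 300 = -2673 - 300 = -2973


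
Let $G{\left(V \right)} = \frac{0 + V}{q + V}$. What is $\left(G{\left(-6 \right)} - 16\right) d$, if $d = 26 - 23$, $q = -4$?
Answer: $- \frac{231}{5} \approx -46.2$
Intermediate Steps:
$d = 3$
$G{\left(V \right)} = \frac{V}{-4 + V}$ ($G{\left(V \right)} = \frac{0 + V}{-4 + V} = \frac{V}{-4 + V}$)
$\left(G{\left(-6 \right)} - 16\right) d = \left(- \frac{6}{-4 - 6} - 16\right) 3 = \left(- \frac{6}{-10} - 16\right) 3 = \left(\left(-6\right) \left(- \frac{1}{10}\right) - 16\right) 3 = \left(\frac{3}{5} - 16\right) 3 = \left(- \frac{77}{5}\right) 3 = - \frac{231}{5}$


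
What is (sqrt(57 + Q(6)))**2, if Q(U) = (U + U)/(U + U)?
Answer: 58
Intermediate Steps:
Q(U) = 1 (Q(U) = (2*U)/((2*U)) = (2*U)*(1/(2*U)) = 1)
(sqrt(57 + Q(6)))**2 = (sqrt(57 + 1))**2 = (sqrt(58))**2 = 58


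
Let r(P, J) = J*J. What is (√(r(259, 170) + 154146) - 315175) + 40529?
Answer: -274646 + √183046 ≈ -2.7422e+5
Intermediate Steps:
r(P, J) = J²
(√(r(259, 170) + 154146) - 315175) + 40529 = (√(170² + 154146) - 315175) + 40529 = (√(28900 + 154146) - 315175) + 40529 = (√183046 - 315175) + 40529 = (-315175 + √183046) + 40529 = -274646 + √183046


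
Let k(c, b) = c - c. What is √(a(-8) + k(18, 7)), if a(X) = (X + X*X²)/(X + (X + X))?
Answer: √195/3 ≈ 4.6547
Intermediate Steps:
a(X) = (X + X³)/(3*X) (a(X) = (X + X³)/(X + 2*X) = (X + X³)/((3*X)) = (X + X³)*(1/(3*X)) = (X + X³)/(3*X))
k(c, b) = 0
√(a(-8) + k(18, 7)) = √((⅓ + (⅓)*(-8)²) + 0) = √((⅓ + (⅓)*64) + 0) = √((⅓ + 64/3) + 0) = √(65/3 + 0) = √(65/3) = √195/3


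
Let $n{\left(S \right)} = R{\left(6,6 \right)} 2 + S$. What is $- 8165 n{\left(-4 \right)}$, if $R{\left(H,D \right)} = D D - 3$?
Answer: $-506230$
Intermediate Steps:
$R{\left(H,D \right)} = -3 + D^{2}$ ($R{\left(H,D \right)} = D^{2} - 3 = -3 + D^{2}$)
$n{\left(S \right)} = 66 + S$ ($n{\left(S \right)} = \left(-3 + 6^{2}\right) 2 + S = \left(-3 + 36\right) 2 + S = 33 \cdot 2 + S = 66 + S$)
$- 8165 n{\left(-4 \right)} = - 8165 \left(66 - 4\right) = \left(-8165\right) 62 = -506230$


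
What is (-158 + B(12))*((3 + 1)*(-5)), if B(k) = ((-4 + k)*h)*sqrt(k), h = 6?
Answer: 3160 - 1920*sqrt(3) ≈ -165.54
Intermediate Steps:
B(k) = sqrt(k)*(-24 + 6*k) (B(k) = ((-4 + k)*6)*sqrt(k) = (-24 + 6*k)*sqrt(k) = sqrt(k)*(-24 + 6*k))
(-158 + B(12))*((3 + 1)*(-5)) = (-158 + 6*sqrt(12)*(-4 + 12))*((3 + 1)*(-5)) = (-158 + 6*(2*sqrt(3))*8)*(4*(-5)) = (-158 + 96*sqrt(3))*(-20) = 3160 - 1920*sqrt(3)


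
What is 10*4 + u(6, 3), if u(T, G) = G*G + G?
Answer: 52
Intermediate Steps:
u(T, G) = G + G² (u(T, G) = G² + G = G + G²)
10*4 + u(6, 3) = 10*4 + 3*(1 + 3) = 40 + 3*4 = 40 + 12 = 52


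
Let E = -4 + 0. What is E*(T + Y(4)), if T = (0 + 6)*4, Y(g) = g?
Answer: -112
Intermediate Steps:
E = -4
T = 24 (T = 6*4 = 24)
E*(T + Y(4)) = -4*(24 + 4) = -4*28 = -112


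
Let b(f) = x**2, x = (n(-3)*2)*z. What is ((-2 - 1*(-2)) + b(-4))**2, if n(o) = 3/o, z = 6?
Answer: 20736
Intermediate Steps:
x = -12 (x = ((3/(-3))*2)*6 = ((3*(-1/3))*2)*6 = -1*2*6 = -2*6 = -12)
b(f) = 144 (b(f) = (-12)**2 = 144)
((-2 - 1*(-2)) + b(-4))**2 = ((-2 - 1*(-2)) + 144)**2 = ((-2 + 2) + 144)**2 = (0 + 144)**2 = 144**2 = 20736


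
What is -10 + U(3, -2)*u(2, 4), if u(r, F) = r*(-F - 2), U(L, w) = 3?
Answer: -46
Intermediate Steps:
u(r, F) = r*(-2 - F)
-10 + U(3, -2)*u(2, 4) = -10 + 3*(-1*2*(2 + 4)) = -10 + 3*(-1*2*6) = -10 + 3*(-12) = -10 - 36 = -46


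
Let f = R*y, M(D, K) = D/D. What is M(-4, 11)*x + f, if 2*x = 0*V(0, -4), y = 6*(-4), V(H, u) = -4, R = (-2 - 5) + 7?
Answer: 0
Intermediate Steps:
R = 0 (R = -7 + 7 = 0)
y = -24
M(D, K) = 1
f = 0 (f = 0*(-24) = 0)
x = 0 (x = (0*(-4))/2 = (½)*0 = 0)
M(-4, 11)*x + f = 1*0 + 0 = 0 + 0 = 0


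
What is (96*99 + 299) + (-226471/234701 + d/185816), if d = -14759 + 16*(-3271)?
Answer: 427462774360917/43611201016 ≈ 9801.7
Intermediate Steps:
d = -67095 (d = -14759 - 52336 = -67095)
(96*99 + 299) + (-226471/234701 + d/185816) = (96*99 + 299) + (-226471/234701 - 67095/185816) = (9504 + 299) + (-226471*1/234701 - 67095*1/185816) = 9803 + (-226471/234701 - 67095/185816) = 9803 - 57829198931/43611201016 = 427462774360917/43611201016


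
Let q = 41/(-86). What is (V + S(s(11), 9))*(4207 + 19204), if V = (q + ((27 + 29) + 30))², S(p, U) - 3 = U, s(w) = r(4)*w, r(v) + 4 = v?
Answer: 1268519814347/7396 ≈ 1.7151e+8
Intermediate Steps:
r(v) = -4 + v
s(w) = 0 (s(w) = (-4 + 4)*w = 0*w = 0)
S(p, U) = 3 + U
q = -41/86 (q = 41*(-1/86) = -41/86 ≈ -0.47674)
V = 54096025/7396 (V = (-41/86 + ((27 + 29) + 30))² = (-41/86 + (56 + 30))² = (-41/86 + 86)² = (7355/86)² = 54096025/7396 ≈ 7314.2)
(V + S(s(11), 9))*(4207 + 19204) = (54096025/7396 + (3 + 9))*(4207 + 19204) = (54096025/7396 + 12)*23411 = (54184777/7396)*23411 = 1268519814347/7396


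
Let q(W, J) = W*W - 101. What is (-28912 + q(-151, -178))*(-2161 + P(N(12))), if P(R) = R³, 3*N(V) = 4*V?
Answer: -12020220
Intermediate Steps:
q(W, J) = -101 + W² (q(W, J) = W² - 101 = -101 + W²)
N(V) = 4*V/3 (N(V) = (4*V)/3 = 4*V/3)
(-28912 + q(-151, -178))*(-2161 + P(N(12))) = (-28912 + (-101 + (-151)²))*(-2161 + ((4/3)*12)³) = (-28912 + (-101 + 22801))*(-2161 + 16³) = (-28912 + 22700)*(-2161 + 4096) = -6212*1935 = -12020220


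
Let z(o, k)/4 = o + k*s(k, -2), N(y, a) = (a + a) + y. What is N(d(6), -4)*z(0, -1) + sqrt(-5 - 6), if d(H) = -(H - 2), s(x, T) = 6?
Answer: 288 + I*sqrt(11) ≈ 288.0 + 3.3166*I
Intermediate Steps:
d(H) = 2 - H (d(H) = -(-2 + H) = 2 - H)
N(y, a) = y + 2*a (N(y, a) = 2*a + y = y + 2*a)
z(o, k) = 4*o + 24*k (z(o, k) = 4*(o + k*6) = 4*(o + 6*k) = 4*o + 24*k)
N(d(6), -4)*z(0, -1) + sqrt(-5 - 6) = ((2 - 1*6) + 2*(-4))*(4*0 + 24*(-1)) + sqrt(-5 - 6) = ((2 - 6) - 8)*(0 - 24) + sqrt(-11) = (-4 - 8)*(-24) + I*sqrt(11) = -12*(-24) + I*sqrt(11) = 288 + I*sqrt(11)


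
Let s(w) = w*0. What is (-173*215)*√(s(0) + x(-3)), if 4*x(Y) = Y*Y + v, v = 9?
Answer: -111585*√2/2 ≈ -78903.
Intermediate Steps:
x(Y) = 9/4 + Y²/4 (x(Y) = (Y*Y + 9)/4 = (Y² + 9)/4 = (9 + Y²)/4 = 9/4 + Y²/4)
s(w) = 0
(-173*215)*√(s(0) + x(-3)) = (-173*215)*√(0 + (9/4 + (¼)*(-3)²)) = -37195*√(0 + (9/4 + (¼)*9)) = -37195*√(0 + (9/4 + 9/4)) = -37195*√(0 + 9/2) = -111585*√2/2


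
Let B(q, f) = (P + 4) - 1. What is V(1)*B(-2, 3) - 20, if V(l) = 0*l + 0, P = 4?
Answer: -20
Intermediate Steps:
V(l) = 0 (V(l) = 0 + 0 = 0)
B(q, f) = 7 (B(q, f) = (4 + 4) - 1 = 8 - 1 = 7)
V(1)*B(-2, 3) - 20 = 0*7 - 20 = 0 - 20 = -20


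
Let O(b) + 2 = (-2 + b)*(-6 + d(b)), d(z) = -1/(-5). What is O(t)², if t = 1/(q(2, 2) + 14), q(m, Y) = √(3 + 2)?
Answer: 76776849/912025 + 508196*√5/912025 ≈ 85.429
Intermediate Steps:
d(z) = ⅕ (d(z) = -1*(-⅕) = ⅕)
q(m, Y) = √5
t = 1/(14 + √5) (t = 1/(√5 + 14) = 1/(14 + √5) ≈ 0.061591)
O(b) = 48/5 - 29*b/5 (O(b) = -2 + (-2 + b)*(-6 + ⅕) = -2 + (-2 + b)*(-29/5) = -2 + (58/5 - 29*b/5) = 48/5 - 29*b/5)
O(t)² = (48/5 - 29*(14/191 - √5/191)/5)² = (48/5 + (-406/955 + 29*√5/955))² = (8762/955 + 29*√5/955)²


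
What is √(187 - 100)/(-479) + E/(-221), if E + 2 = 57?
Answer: -55/221 - √87/479 ≈ -0.26834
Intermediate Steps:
E = 55 (E = -2 + 57 = 55)
√(187 - 100)/(-479) + E/(-221) = √(187 - 100)/(-479) + 55/(-221) = √87*(-1/479) + 55*(-1/221) = -√87/479 - 55/221 = -55/221 - √87/479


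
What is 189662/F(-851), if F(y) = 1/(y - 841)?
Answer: -320908104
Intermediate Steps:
F(y) = 1/(-841 + y)
189662/F(-851) = 189662/(1/(-841 - 851)) = 189662/(1/(-1692)) = 189662/(-1/1692) = 189662*(-1692) = -320908104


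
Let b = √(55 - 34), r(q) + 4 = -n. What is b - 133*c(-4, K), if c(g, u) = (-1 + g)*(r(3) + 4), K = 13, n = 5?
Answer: -3325 + √21 ≈ -3320.4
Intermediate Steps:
r(q) = -9 (r(q) = -4 - 1*5 = -4 - 5 = -9)
b = √21 ≈ 4.5826
c(g, u) = 5 - 5*g (c(g, u) = (-1 + g)*(-9 + 4) = (-1 + g)*(-5) = 5 - 5*g)
b - 133*c(-4, K) = √21 - 133*(5 - 5*(-4)) = √21 - 133*(5 + 20) = √21 - 133*25 = √21 - 3325 = -3325 + √21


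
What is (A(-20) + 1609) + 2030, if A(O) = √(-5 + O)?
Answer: 3639 + 5*I ≈ 3639.0 + 5.0*I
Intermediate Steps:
(A(-20) + 1609) + 2030 = (√(-5 - 20) + 1609) + 2030 = (√(-25) + 1609) + 2030 = (5*I + 1609) + 2030 = (1609 + 5*I) + 2030 = 3639 + 5*I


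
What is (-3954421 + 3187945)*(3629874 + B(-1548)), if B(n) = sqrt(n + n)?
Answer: -2782211304024 - 4598856*I*sqrt(86) ≈ -2.7822e+12 - 4.2648e+7*I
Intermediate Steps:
B(n) = sqrt(2)*sqrt(n) (B(n) = sqrt(2*n) = sqrt(2)*sqrt(n))
(-3954421 + 3187945)*(3629874 + B(-1548)) = (-3954421 + 3187945)*(3629874 + sqrt(2)*sqrt(-1548)) = -766476*(3629874 + sqrt(2)*(6*I*sqrt(43))) = -766476*(3629874 + 6*I*sqrt(86)) = -2782211304024 - 4598856*I*sqrt(86)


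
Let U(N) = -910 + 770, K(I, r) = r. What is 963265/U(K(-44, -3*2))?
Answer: -192653/28 ≈ -6880.5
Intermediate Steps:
U(N) = -140
963265/U(K(-44, -3*2)) = 963265/(-140) = 963265*(-1/140) = -192653/28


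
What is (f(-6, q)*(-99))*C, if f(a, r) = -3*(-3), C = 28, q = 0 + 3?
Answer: -24948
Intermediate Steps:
q = 3
f(a, r) = 9
(f(-6, q)*(-99))*C = (9*(-99))*28 = -891*28 = -24948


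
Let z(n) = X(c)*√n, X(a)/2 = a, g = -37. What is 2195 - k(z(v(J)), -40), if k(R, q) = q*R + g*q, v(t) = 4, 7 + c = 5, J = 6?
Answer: 395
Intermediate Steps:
c = -2 (c = -7 + 5 = -2)
X(a) = 2*a
z(n) = -4*√n (z(n) = (2*(-2))*√n = -4*√n)
k(R, q) = -37*q + R*q (k(R, q) = q*R - 37*q = R*q - 37*q = -37*q + R*q)
2195 - k(z(v(J)), -40) = 2195 - (-40)*(-37 - 4*√4) = 2195 - (-40)*(-37 - 4*2) = 2195 - (-40)*(-37 - 8) = 2195 - (-40)*(-45) = 2195 - 1*1800 = 2195 - 1800 = 395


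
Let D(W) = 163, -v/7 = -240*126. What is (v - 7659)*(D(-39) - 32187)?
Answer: -6533568504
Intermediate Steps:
v = 211680 (v = -(-1680)*126 = -7*(-30240) = 211680)
(v - 7659)*(D(-39) - 32187) = (211680 - 7659)*(163 - 32187) = 204021*(-32024) = -6533568504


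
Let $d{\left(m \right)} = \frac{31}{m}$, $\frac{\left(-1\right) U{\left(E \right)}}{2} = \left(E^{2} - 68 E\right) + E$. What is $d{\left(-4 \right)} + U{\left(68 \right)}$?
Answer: $- \frac{575}{4} \approx -143.75$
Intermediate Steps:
$U{\left(E \right)} = - 2 E^{2} + 134 E$ ($U{\left(E \right)} = - 2 \left(\left(E^{2} - 68 E\right) + E\right) = - 2 \left(E^{2} - 67 E\right) = - 2 E^{2} + 134 E$)
$d{\left(-4 \right)} + U{\left(68 \right)} = \frac{31}{-4} + 2 \cdot 68 \left(67 - 68\right) = 31 \left(- \frac{1}{4}\right) + 2 \cdot 68 \left(67 - 68\right) = - \frac{31}{4} + 2 \cdot 68 \left(-1\right) = - \frac{31}{4} - 136 = - \frac{575}{4}$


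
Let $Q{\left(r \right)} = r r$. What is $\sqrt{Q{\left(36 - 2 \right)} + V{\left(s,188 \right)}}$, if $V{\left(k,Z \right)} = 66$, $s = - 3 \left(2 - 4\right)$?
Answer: $\sqrt{1222} \approx 34.957$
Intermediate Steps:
$s = 6$ ($s = \left(-3\right) \left(-2\right) = 6$)
$Q{\left(r \right)} = r^{2}$
$\sqrt{Q{\left(36 - 2 \right)} + V{\left(s,188 \right)}} = \sqrt{\left(36 - 2\right)^{2} + 66} = \sqrt{34^{2} + 66} = \sqrt{1156 + 66} = \sqrt{1222}$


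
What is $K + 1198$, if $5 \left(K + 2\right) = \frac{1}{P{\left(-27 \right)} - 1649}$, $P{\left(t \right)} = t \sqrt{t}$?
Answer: $\frac{16378524671}{13694420} + \frac{81 i \sqrt{3}}{13694420} \approx 1196.0 + 1.0245 \cdot 10^{-5} i$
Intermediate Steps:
$P{\left(t \right)} = t^{\frac{3}{2}}$
$K = -2 + \frac{1}{5 \left(-1649 - 81 i \sqrt{3}\right)}$ ($K = -2 + \frac{1}{5 \left(\left(-27\right)^{\frac{3}{2}} - 1649\right)} = -2 + \frac{1}{5 \left(- 81 i \sqrt{3} - 1649\right)} = -2 + \frac{1}{5 \left(-1649 - 81 i \sqrt{3}\right)} \approx -2.0001 + 1.0245 \cdot 10^{-5} i$)
$K + 1198 = \frac{3 \left(- 270 \sqrt{3} + 5497 i\right)}{5 \left(- 1649 i + 81 \sqrt{3}\right)} + 1198 = 1198 + \frac{3 \left(- 270 \sqrt{3} + 5497 i\right)}{5 \left(- 1649 i + 81 \sqrt{3}\right)}$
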